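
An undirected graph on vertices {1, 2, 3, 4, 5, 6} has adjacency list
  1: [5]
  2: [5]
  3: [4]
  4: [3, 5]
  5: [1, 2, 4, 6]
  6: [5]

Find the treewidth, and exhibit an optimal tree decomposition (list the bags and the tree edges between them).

Each bag holds 2 vertices, so the decomposition has width 1, which upper-bounds the treewidth. Any graph with an edge has treewidth ≥ 1, and G has the edge 5–2. Therefore the treewidth is 1.

Treewidth 1.
One optimal decomposition is:
Bags: B1 = {2, 5}  B2 = {1, 5}  B3 = {5, 6}  B4 = {4, 5}  B5 = {3, 4}
Tree: B1–B2, B2–B3, B1–B4, B4–B5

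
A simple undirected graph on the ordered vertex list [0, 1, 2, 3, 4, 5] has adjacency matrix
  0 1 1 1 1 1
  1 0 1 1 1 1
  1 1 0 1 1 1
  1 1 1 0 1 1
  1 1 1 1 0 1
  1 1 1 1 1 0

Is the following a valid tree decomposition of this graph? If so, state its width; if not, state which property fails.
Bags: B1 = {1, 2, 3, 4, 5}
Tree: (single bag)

A tree decomposition must satisfy three properties: every vertex lies in some bag; for every edge, both endpoints lie together in some bag; and for every vertex, the bags containing it form a connected subtree. Here vertex 0 appears in no bag, so the decomposition is invalid.

No — vertex 0 appears in no bag.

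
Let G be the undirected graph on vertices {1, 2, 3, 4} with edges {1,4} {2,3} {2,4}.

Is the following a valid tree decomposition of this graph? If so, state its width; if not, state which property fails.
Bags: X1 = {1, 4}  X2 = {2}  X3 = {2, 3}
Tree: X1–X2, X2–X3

A tree decomposition must satisfy three properties: every vertex lies in some bag; for every edge, both endpoints lie together in some bag; and for every vertex, the bags containing it form a connected subtree. Here edge (4,2) lies in no bag, so the decomposition is invalid.

No — edge (4,2) lies in no bag.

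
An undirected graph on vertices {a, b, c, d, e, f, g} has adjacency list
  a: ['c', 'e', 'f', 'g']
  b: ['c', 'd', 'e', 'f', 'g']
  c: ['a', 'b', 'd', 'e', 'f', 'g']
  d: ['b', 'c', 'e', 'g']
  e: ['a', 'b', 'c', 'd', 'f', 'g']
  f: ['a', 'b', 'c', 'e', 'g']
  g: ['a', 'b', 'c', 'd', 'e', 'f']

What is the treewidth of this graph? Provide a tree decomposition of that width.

Each bag holds 5 vertices, so the decomposition has width 4, which upper-bounds the treewidth. Conversely, {b, c, d, e, g} is a clique of size 5, and the vertices of any clique must share a bag in every tree decomposition; so some bag has ≥ 5 vertices and tw(G) ≥ 4. Hence tw(G) = 4 exactly.

Treewidth 4.
One optimal decomposition is:
Bags: B1 = {a, c, e, f, g}  B2 = {b, c, e, f, g}  B3 = {b, c, d, e, g}
Tree: B1–B2, B2–B3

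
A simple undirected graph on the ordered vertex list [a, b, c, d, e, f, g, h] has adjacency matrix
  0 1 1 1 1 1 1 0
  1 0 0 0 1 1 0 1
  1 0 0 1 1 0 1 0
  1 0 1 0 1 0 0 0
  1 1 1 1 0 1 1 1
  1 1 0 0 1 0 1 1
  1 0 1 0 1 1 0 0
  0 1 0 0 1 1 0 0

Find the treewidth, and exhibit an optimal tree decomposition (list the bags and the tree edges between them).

Treewidth 3.
One optimal decomposition is:
Bags: B1 = {a, e, f, g}  B2 = {a, b, e, f}  B3 = {a, c, e, g}  B4 = {b, e, f, h}  B5 = {a, c, d, e}
Tree: B1–B2, B1–B3, B2–B4, B3–B5

The largest bag has 4 vertices, giving width 3; this decomposition certifies tw(G) ≤ 3. For the lower bound, the 4 vertices {b, e, f, h} are pairwise adjacent, and any tree decomposition puts a clique entirely inside one bag — forcing width ≥ 3. Combining the bounds, tw(G) = 3.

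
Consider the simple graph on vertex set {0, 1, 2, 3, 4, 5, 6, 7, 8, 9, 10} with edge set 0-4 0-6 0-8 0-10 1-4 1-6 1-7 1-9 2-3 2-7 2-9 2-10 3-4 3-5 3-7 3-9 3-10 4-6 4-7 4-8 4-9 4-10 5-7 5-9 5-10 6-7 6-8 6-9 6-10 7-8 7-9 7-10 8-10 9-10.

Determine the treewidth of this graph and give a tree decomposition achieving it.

Each bag holds 5 vertices, so the decomposition has width 4, which upper-bounds the treewidth. For the lower bound, the 5 vertices {0, 4, 6, 8, 10} are pairwise adjacent, and any tree decomposition puts a clique entirely inside one bag — forcing width ≥ 4. Therefore the treewidth is 4.

Treewidth 4.
Bags: B1 = {4, 6, 7, 9, 10}  B2 = {4, 6, 7, 8, 10}  B3 = {3, 4, 7, 9, 10}  B4 = {1, 4, 6, 7, 9}  B5 = {2, 3, 7, 9, 10}  B6 = {0, 4, 6, 8, 10}  B7 = {3, 5, 7, 9, 10}
Tree: B1–B2, B1–B3, B1–B4, B3–B5, B2–B6, B5–B7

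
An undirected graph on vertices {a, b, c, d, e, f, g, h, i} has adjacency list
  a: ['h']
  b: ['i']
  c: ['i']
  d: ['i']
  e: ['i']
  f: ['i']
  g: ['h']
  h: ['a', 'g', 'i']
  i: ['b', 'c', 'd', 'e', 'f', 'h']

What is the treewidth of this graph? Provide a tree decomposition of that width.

Treewidth 1.
One such decomposition:
Bags: B1 = {h, i}  B2 = {a, h}  B3 = {g, h}  B4 = {b, i}  B5 = {d, i}  B6 = {c, i}  B7 = {e, i}  B8 = {f, i}
Tree: B1–B2, B1–B3, B1–B4, B1–B5, B1–B6, B4–B7, B5–B8

Each bag holds 2 vertices, so the decomposition has width 1, which upper-bounds the treewidth. Since G has at least one edge (e.g. i–h), it is not an edgeless graph, so tw(G) ≥ 1. Combining the bounds, tw(G) = 1.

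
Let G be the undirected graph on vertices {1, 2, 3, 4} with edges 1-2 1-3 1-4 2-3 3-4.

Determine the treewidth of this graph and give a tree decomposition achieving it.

Treewidth 2.
Bags: B1 = {1, 3, 4}  B2 = {1, 2, 3}
Tree: B1–B2

The largest bag has 3 vertices, giving width 2; this decomposition certifies tw(G) ≤ 2. For the lower bound, the 3 vertices {1, 2, 3} are pairwise adjacent, and any tree decomposition puts a clique entirely inside one bag — forcing width ≥ 2. The upper and lower bounds meet at 2, so that is the treewidth.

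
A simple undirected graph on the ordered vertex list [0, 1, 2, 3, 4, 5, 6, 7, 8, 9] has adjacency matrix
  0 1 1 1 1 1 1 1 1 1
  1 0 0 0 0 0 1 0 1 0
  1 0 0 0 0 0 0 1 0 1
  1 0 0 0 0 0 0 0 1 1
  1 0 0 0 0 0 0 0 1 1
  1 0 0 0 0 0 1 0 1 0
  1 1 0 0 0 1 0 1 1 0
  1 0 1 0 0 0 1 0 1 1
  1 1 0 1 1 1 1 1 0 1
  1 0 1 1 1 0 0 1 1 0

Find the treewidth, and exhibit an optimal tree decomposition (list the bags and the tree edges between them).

Treewidth 3.
One optimal decomposition is:
Bags: B1 = {0, 1, 6, 8}  B2 = {0, 6, 7, 8}  B3 = {0, 7, 8, 9}  B4 = {0, 4, 8, 9}  B5 = {0, 3, 8, 9}  B6 = {0, 5, 6, 8}  B7 = {0, 2, 7, 9}
Tree: B1–B2, B2–B3, B3–B4, B4–B5, B1–B6, B3–B7

Every bag has size at most 4, so the width is 4 − 1 = 3 and tw(G) ≤ 3. Conversely, {0, 3, 8, 9} is a clique of size 4, and the vertices of any clique must share a bag in every tree decomposition; so some bag has ≥ 4 vertices and tw(G) ≥ 3. Combining the bounds, tw(G) = 3.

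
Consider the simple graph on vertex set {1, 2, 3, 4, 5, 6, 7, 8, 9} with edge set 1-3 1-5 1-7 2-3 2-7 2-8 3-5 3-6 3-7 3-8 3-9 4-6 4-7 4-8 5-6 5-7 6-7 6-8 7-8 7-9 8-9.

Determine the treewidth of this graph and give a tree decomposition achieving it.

Each bag holds 4 vertices, so the decomposition has width 3, which upper-bounds the treewidth. On the other hand G contains the 4-clique {3, 7, 8, 9}. A clique must lie in a single bag of any decomposition, so no decomposition can have width below 3. The upper and lower bounds meet at 3, so that is the treewidth.

Treewidth 3.
One such decomposition:
Bags: B1 = {4, 6, 7, 8}  B2 = {3, 6, 7, 8}  B3 = {2, 3, 7, 8}  B4 = {3, 5, 6, 7}  B5 = {3, 7, 8, 9}  B6 = {1, 3, 5, 7}
Tree: B1–B2, B2–B3, B2–B4, B2–B5, B4–B6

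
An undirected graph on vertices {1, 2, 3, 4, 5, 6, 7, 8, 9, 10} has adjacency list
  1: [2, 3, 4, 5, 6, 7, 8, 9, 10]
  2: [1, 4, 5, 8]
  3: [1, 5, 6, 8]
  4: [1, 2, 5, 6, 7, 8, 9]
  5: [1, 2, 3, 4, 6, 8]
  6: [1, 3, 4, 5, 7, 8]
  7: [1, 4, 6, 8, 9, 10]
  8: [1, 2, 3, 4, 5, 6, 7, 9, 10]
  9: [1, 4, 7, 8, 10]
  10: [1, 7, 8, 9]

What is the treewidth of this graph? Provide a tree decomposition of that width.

Treewidth 4.
One such decomposition:
Bags: B1 = {1, 4, 6, 7, 8}  B2 = {1, 4, 7, 8, 9}  B3 = {1, 7, 8, 9, 10}  B4 = {1, 4, 5, 6, 8}  B5 = {1, 3, 5, 6, 8}  B6 = {1, 2, 4, 5, 8}
Tree: B1–B2, B2–B3, B1–B4, B4–B5, B4–B6

Every bag has size at most 5, so the width is 5 − 1 = 4 and tw(G) ≤ 4. Conversely, {1, 7, 8, 9, 10} is a clique of size 5, and the vertices of any clique must share a bag in every tree decomposition; so some bag has ≥ 5 vertices and tw(G) ≥ 4. The upper and lower bounds meet at 4, so that is the treewidth.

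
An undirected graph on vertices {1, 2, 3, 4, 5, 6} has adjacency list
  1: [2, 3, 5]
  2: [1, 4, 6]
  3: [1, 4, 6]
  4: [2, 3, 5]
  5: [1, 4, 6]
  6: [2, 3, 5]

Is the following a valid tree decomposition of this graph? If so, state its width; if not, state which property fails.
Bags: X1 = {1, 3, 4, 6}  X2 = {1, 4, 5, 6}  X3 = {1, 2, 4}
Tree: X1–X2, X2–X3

No — edge (6,2) lies in no bag.

A tree decomposition must satisfy three properties: every vertex lies in some bag; for every edge, both endpoints lie together in some bag; and for every vertex, the bags containing it form a connected subtree. Here edge (6,2) lies in no bag, so the decomposition is invalid.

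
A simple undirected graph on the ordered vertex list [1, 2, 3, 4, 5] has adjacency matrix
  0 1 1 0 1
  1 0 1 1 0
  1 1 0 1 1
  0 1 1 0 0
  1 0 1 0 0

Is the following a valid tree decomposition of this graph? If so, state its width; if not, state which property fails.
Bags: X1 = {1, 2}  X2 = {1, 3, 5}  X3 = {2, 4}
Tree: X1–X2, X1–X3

A tree decomposition must satisfy three properties: every vertex lies in some bag; for every edge, both endpoints lie together in some bag; and for every vertex, the bags containing it form a connected subtree. Here edge (3,2) lies in no bag, so the decomposition is invalid.

No — edge (3,2) lies in no bag.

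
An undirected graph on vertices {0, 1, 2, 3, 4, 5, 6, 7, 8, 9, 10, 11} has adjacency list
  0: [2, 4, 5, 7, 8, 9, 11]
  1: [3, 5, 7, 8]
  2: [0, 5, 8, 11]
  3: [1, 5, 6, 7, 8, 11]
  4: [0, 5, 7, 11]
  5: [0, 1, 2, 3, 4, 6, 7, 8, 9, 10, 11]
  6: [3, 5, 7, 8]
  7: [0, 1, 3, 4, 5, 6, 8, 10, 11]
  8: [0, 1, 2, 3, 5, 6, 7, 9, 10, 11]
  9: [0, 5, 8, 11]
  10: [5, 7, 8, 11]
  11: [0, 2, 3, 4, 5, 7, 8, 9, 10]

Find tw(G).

A width-4 tree decomposition is:
Bags: B1 = {5, 7, 8, 10, 11}  B2 = {0, 5, 7, 8, 11}  B3 = {3, 5, 7, 8, 11}  B4 = {3, 5, 6, 7, 8}  B5 = {1, 3, 5, 7, 8}  B6 = {0, 5, 8, 9, 11}  B7 = {0, 2, 5, 8, 11}  B8 = {0, 4, 5, 7, 11}
Tree: B1–B2, B2–B3, B3–B4, B3–B5, B2–B6, B2–B7, B2–B8
Every bag has size at most 5, so the width is 5 − 1 = 4 and tw(G) ≤ 4. On the other hand G contains the 5-clique {0, 5, 8, 9, 11}. A clique must lie in a single bag of any decomposition, so no decomposition can have width below 4. Therefore the treewidth is 4.

4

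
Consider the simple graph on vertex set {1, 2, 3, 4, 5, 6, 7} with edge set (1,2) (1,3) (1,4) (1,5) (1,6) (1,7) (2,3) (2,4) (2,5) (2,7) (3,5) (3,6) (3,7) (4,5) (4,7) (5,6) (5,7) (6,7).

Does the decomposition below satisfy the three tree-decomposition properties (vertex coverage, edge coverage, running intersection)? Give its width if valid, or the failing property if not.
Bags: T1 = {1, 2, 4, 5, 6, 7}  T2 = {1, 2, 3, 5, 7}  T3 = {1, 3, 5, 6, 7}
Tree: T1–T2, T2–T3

A tree decomposition must satisfy three properties: every vertex lies in some bag; for every edge, both endpoints lie together in some bag; and for every vertex, the bags containing it form a connected subtree. Here bags containing vertex 6 are not connected in the tree, so the decomposition is invalid.

No — bags containing vertex 6 are not connected in the tree.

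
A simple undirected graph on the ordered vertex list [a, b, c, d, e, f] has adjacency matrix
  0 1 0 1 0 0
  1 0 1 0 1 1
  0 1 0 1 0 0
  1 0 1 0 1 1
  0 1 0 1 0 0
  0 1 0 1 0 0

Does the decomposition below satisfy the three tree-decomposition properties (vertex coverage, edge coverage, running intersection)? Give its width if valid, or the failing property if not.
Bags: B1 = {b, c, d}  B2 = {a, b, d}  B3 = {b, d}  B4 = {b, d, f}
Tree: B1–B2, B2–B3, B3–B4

A tree decomposition must satisfy three properties: every vertex lies in some bag; for every edge, both endpoints lie together in some bag; and for every vertex, the bags containing it form a connected subtree. Here vertex e appears in no bag, so the decomposition is invalid.

No — vertex e appears in no bag.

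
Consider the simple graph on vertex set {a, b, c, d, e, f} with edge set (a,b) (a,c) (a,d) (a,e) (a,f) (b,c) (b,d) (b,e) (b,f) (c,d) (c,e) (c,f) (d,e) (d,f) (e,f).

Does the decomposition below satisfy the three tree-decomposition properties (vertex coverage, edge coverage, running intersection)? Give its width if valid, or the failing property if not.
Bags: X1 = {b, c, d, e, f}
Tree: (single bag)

A tree decomposition must satisfy three properties: every vertex lies in some bag; for every edge, both endpoints lie together in some bag; and for every vertex, the bags containing it form a connected subtree. Here vertex a appears in no bag, so the decomposition is invalid.

No — vertex a appears in no bag.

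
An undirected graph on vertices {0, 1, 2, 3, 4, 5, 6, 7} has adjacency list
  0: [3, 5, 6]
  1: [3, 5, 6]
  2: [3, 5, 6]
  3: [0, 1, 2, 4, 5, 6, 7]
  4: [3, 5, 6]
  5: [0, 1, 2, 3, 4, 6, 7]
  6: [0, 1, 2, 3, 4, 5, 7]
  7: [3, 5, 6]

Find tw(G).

A width-3 tree decomposition is:
Bags: B1 = {3, 4, 5, 6}  B2 = {0, 3, 5, 6}  B3 = {1, 3, 5, 6}  B4 = {2, 3, 5, 6}  B5 = {3, 5, 6, 7}
Tree: B1–B2, B1–B3, B1–B4, B3–B5
Every bag has size at most 4, so the width is 4 − 1 = 3 and tw(G) ≤ 3. Conversely, {0, 3, 5, 6} is a clique of size 4, and the vertices of any clique must share a bag in every tree decomposition; so some bag has ≥ 4 vertices and tw(G) ≥ 3. Therefore the treewidth is 3.

3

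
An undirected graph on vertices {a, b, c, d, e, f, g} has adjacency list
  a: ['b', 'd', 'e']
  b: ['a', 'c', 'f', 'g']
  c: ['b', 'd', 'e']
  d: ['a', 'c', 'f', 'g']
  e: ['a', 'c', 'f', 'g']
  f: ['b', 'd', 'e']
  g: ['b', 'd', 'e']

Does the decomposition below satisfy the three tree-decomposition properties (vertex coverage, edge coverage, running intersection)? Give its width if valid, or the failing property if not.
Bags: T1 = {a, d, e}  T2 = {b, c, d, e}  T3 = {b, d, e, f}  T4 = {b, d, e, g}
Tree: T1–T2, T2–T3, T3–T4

No — edge (b,a) lies in no bag.

A tree decomposition must satisfy three properties: every vertex lies in some bag; for every edge, both endpoints lie together in some bag; and for every vertex, the bags containing it form a connected subtree. Here edge (b,a) lies in no bag, so the decomposition is invalid.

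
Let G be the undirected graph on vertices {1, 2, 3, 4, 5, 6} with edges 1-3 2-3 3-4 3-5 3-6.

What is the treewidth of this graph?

1

A width-1 tree decomposition is:
Bags: B1 = {3, 6}  B2 = {3, 4}  B3 = {3, 5}  B4 = {2, 3}  B5 = {1, 3}
Tree: B1–B2, B2–B3, B3–B4, B4–B5
Each bag holds 2 vertices, so the decomposition has width 1, which upper-bounds the treewidth. G has an edge, so its treewidth is at least 1. Combining the bounds, tw(G) = 1.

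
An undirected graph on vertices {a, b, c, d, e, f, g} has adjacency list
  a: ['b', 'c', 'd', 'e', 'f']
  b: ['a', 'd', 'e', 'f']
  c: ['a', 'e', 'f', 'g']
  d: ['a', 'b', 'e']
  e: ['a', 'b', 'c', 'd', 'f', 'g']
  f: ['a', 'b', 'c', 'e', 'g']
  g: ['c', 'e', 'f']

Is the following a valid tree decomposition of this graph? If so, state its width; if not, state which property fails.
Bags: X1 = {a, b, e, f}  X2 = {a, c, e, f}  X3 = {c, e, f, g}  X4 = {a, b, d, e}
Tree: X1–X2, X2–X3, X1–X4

Yes; width 3.

Checking the three conditions: (i) the bags cover all of {a, b, c, d, e, f, g}; (ii) for each edge, some bag contains both endpoints; (iii) the bags containing any fixed vertex form a subtree. All hold, so the decomposition is valid with width 4 − 1 = 3.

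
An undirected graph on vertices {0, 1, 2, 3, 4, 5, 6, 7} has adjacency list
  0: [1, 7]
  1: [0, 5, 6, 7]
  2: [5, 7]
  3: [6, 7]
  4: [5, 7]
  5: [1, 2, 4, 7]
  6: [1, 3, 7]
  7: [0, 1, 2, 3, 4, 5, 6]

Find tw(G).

A width-2 tree decomposition is:
Bags: B1 = {1, 5, 7}  B2 = {4, 5, 7}  B3 = {1, 6, 7}  B4 = {3, 6, 7}  B5 = {2, 5, 7}  B6 = {0, 1, 7}
Tree: B1–B2, B1–B3, B3–B4, B2–B5, B1–B6
The largest bag has 3 vertices, giving width 2; this decomposition certifies tw(G) ≤ 2. Conversely, {0, 1, 7} is a clique of size 3, and the vertices of any clique must share a bag in every tree decomposition; so some bag has ≥ 3 vertices and tw(G) ≥ 2. Combining the bounds, tw(G) = 2.

2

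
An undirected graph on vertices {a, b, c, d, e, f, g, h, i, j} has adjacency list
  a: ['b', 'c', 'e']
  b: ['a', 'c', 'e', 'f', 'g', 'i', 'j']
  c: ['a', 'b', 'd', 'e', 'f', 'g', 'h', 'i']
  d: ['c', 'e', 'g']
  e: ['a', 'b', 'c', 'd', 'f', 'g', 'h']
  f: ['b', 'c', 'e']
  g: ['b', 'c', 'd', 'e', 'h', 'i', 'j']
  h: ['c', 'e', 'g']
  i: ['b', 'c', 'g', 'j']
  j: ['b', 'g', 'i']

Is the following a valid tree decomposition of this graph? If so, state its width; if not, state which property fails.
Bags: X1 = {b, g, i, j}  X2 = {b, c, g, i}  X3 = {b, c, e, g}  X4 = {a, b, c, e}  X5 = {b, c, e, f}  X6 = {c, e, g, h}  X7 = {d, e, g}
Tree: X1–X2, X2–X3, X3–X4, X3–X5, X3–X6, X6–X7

No — edge (c,d) lies in no bag.

A tree decomposition must satisfy three properties: every vertex lies in some bag; for every edge, both endpoints lie together in some bag; and for every vertex, the bags containing it form a connected subtree. Here edge (c,d) lies in no bag, so the decomposition is invalid.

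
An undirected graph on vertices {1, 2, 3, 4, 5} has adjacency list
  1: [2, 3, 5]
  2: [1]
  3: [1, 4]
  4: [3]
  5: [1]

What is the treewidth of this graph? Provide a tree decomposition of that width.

Every bag has size at most 2, so the width is 2 − 1 = 1 and tw(G) ≤ 1. Since G has at least one edge (e.g. 3–1), it is not an edgeless graph, so tw(G) ≥ 1. Hence tw(G) = 1 exactly.

Treewidth 1.
One such decomposition:
Bags: B1 = {1, 3}  B2 = {1, 5}  B3 = {3, 4}  B4 = {1, 2}
Tree: B1–B2, B1–B3, B1–B4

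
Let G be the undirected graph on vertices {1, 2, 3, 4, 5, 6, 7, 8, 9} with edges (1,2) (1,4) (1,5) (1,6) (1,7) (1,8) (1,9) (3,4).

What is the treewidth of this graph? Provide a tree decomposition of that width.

The largest bag has 2 vertices, giving width 1; this decomposition certifies tw(G) ≤ 1. G has an edge, so its treewidth is at least 1. Combining the bounds, tw(G) = 1.

Treewidth 1.
One such decomposition:
Bags: B1 = {1, 9}  B2 = {1, 2}  B3 = {1, 4}  B4 = {1, 8}  B5 = {3, 4}  B6 = {1, 6}  B7 = {1, 5}  B8 = {1, 7}
Tree: B1–B2, B1–B3, B3–B4, B3–B5, B4–B6, B3–B7, B3–B8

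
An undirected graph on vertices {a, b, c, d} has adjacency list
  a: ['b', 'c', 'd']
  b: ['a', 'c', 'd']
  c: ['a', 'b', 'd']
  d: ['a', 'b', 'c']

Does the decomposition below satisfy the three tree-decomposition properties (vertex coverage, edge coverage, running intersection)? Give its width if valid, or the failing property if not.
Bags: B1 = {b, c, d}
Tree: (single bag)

No — vertex a appears in no bag.

A tree decomposition must satisfy three properties: every vertex lies in some bag; for every edge, both endpoints lie together in some bag; and for every vertex, the bags containing it form a connected subtree. Here vertex a appears in no bag, so the decomposition is invalid.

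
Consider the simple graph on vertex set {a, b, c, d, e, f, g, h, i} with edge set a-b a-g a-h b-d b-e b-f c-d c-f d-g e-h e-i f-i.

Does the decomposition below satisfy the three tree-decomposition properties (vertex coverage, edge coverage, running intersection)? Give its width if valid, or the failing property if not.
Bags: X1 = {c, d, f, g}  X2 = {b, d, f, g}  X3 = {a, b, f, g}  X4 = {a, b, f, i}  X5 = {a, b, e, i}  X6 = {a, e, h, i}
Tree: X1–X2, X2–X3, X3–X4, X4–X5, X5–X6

Yes; width 3.

Every vertex of G appears in some bag (union = {a, b, c, d, e, f, g, h, i}); every edge is covered by a bag; and for each vertex v the set of bags containing v is connected in the bag tree. The decomposition is therefore valid. The largest bag has 4 vertices, so the width is 3.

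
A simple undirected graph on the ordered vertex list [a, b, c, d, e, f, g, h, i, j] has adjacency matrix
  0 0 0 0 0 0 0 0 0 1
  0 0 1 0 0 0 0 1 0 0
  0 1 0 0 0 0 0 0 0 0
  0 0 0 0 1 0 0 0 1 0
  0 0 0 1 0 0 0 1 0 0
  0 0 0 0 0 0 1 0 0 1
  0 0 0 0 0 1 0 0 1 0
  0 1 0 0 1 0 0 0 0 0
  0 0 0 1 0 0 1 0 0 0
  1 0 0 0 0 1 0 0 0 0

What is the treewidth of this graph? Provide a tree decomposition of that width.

Treewidth 1.
One optimal decomposition is:
Bags: B1 = {a, j}  B2 = {f, j}  B3 = {f, g}  B4 = {g, i}  B5 = {d, i}  B6 = {d, e}  B7 = {e, h}  B8 = {b, h}  B9 = {b, c}
Tree: B1–B2, B2–B3, B3–B4, B4–B5, B5–B6, B6–B7, B7–B8, B8–B9

Each bag holds 2 vertices, so the decomposition has width 1, which upper-bounds the treewidth. Any graph with an edge has treewidth ≥ 1, and G has the edge a–j. Therefore the treewidth is 1.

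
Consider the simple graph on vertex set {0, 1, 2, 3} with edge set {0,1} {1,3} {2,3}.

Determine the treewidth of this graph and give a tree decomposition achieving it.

Treewidth 1.
One optimal decomposition is:
Bags: B1 = {0, 1}  B2 = {1, 3}  B3 = {2, 3}
Tree: B1–B2, B2–B3

Each bag holds 2 vertices, so the decomposition has width 1, which upper-bounds the treewidth. Any graph with an edge has treewidth ≥ 1, and G has the edge 0–1. Hence tw(G) = 1 exactly.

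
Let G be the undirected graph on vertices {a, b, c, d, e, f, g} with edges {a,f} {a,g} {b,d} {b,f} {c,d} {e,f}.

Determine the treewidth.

A width-1 tree decomposition is:
Bags: B1 = {b, d}  B2 = {c, d}  B3 = {b, f}  B4 = {a, f}  B5 = {a, g}  B6 = {e, f}
Tree: B1–B2, B1–B3, B3–B4, B4–B5, B3–B6
Every bag has size at most 2, so the width is 2 − 1 = 1 and tw(G) ≤ 1. G has an edge, so its treewidth is at least 1. Therefore the treewidth is 1.

1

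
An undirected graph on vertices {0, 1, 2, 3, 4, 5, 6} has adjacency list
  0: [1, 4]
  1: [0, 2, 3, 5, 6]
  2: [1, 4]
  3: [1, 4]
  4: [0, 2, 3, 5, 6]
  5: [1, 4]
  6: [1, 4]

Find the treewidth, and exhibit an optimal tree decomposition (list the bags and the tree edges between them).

Treewidth 2.
One optimal decomposition is:
Bags: B1 = {1, 2, 4}  B2 = {0, 1, 4}  B3 = {1, 4, 6}  B4 = {1, 3, 4}  B5 = {1, 4, 5}
Tree: B1–B2, B2–B3, B3–B4, B4–B5

The largest bag has 3 vertices, giving width 2; this decomposition certifies tw(G) ≤ 2. Since 4–2–1–0–4 is a cycle in G, G is not acyclic. Forests are exactly the graphs of treewidth ≤ 1, so tw(G) ≥ 2. Combining the bounds, tw(G) = 2.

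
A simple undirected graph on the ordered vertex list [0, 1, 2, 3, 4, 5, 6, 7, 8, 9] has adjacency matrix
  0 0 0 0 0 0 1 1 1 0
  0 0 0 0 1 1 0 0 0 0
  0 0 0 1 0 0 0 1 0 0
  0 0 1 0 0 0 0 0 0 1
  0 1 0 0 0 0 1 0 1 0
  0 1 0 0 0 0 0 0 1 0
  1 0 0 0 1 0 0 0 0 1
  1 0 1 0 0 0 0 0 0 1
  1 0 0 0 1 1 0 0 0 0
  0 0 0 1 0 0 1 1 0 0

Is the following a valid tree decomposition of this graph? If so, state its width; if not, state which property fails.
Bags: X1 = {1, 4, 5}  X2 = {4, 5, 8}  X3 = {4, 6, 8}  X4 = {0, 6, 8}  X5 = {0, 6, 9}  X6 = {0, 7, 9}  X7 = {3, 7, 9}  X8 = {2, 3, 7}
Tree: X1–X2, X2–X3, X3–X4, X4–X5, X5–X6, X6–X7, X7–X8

Yes; width 2.

Every vertex of G appears in some bag (union = {0, 1, 2, 3, 4, 5, 6, 7, 8, 9}); every edge is covered by a bag; and for each vertex v the set of bags containing v is connected in the bag tree. The decomposition is therefore valid. The largest bag has 3 vertices, so the width is 2.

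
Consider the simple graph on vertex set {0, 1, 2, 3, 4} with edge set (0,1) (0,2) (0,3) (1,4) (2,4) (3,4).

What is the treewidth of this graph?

2

A width-2 tree decomposition is:
Bags: B1 = {0, 2, 4}  B2 = {0, 3, 4}  B3 = {0, 1, 4}
Tree: B1–B2, B2–B3
The largest bag has 3 vertices, giving width 2; this decomposition certifies tw(G) ≤ 2. For the lower bound, G contains the cycle 4–2–0–3–4, so G is not a forest; only forests have treewidth ≤ 1, hence tw(G) ≥ 2. Hence tw(G) = 2 exactly.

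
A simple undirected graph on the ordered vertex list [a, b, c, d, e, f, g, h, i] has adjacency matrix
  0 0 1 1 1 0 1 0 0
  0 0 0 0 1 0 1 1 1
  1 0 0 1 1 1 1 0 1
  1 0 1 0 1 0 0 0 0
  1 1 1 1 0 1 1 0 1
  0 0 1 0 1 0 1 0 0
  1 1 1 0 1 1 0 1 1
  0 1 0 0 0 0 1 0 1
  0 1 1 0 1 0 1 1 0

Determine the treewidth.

3

A width-3 tree decomposition is:
Bags: B1 = {c, e, g, i}  B2 = {a, c, e, g}  B3 = {c, e, f, g}  B4 = {a, c, d, e}  B5 = {b, e, g, i}  B6 = {b, g, h, i}
Tree: B1–B2, B2–B3, B2–B4, B1–B5, B5–B6
Each bag holds 4 vertices, so the decomposition has width 3, which upper-bounds the treewidth. For the lower bound, the 4 vertices {a, c, d, e} are pairwise adjacent, and any tree decomposition puts a clique entirely inside one bag — forcing width ≥ 3. Therefore the treewidth is 3.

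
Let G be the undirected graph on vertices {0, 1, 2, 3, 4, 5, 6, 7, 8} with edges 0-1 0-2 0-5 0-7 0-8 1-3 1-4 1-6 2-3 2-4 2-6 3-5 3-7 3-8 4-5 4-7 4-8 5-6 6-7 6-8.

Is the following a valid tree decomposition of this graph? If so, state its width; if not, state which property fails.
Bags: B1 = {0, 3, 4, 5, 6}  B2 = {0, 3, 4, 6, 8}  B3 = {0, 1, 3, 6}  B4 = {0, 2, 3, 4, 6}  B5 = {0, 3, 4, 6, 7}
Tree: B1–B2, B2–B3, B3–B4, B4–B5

No — edge (4,1) lies in no bag.

A tree decomposition must satisfy three properties: every vertex lies in some bag; for every edge, both endpoints lie together in some bag; and for every vertex, the bags containing it form a connected subtree. Here edge (4,1) lies in no bag, so the decomposition is invalid.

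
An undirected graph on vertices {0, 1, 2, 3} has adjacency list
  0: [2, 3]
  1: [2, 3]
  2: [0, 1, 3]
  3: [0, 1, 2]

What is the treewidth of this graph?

2

A width-2 tree decomposition is:
Bags: B1 = {1, 2, 3}  B2 = {0, 2, 3}
Tree: B1–B2
Every bag has size at most 3, so the width is 3 − 1 = 2 and tw(G) ≤ 2. On the other hand G contains the 3-clique {0, 2, 3}. A clique must lie in a single bag of any decomposition, so no decomposition can have width below 2. Combining the bounds, tw(G) = 2.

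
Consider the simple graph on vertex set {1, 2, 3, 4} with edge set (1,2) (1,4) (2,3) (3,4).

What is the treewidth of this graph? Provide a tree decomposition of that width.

The largest bag has 3 vertices, giving width 2; this decomposition certifies tw(G) ≤ 2. The edges 3–2–1–4–3 form a cycle, so G is not a tree and its treewidth is at least 2. Hence tw(G) = 2 exactly.

Treewidth 2.
One optimal decomposition is:
Bags: B1 = {1, 2, 3}  B2 = {1, 3, 4}
Tree: B1–B2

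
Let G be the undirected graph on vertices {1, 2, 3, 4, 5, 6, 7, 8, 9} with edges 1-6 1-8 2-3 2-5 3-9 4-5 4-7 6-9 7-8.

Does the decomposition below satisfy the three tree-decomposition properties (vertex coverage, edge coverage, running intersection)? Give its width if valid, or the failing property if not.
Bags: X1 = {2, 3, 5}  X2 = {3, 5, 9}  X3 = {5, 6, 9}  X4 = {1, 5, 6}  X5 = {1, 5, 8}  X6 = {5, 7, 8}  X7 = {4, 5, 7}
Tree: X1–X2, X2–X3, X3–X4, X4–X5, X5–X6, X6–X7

Yes; width 2.

Vertex coverage: the bags together contain {1, 2, 3, 4, 5, 6, 7, 8, 9}, the full vertex set. Edge coverage: each edge of G has both endpoints in at least one bag. Running intersection: for every vertex, the bags containing it form a connected subtree. All three properties hold, so this is a valid tree decomposition of width max|bag| − 1 = 2, and hence tw(G) ≤ 2.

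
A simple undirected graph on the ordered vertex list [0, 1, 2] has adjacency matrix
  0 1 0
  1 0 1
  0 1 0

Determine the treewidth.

1

A width-1 tree decomposition is:
Bags: B1 = {0, 1}  B2 = {1, 2}
Tree: B1–B2
Each bag holds 2 vertices, so the decomposition has width 1, which upper-bounds the treewidth. Since G has at least one edge (e.g. 1–0), it is not an edgeless graph, so tw(G) ≥ 1. The upper and lower bounds meet at 1, so that is the treewidth.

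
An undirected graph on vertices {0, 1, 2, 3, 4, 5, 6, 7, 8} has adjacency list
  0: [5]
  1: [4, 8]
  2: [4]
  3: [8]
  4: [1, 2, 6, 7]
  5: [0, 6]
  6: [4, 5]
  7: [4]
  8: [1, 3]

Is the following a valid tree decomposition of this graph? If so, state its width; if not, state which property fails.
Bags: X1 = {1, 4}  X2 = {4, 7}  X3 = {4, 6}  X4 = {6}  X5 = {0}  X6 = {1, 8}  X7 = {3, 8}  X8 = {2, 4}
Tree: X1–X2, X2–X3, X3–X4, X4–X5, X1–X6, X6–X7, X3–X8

A tree decomposition must satisfy three properties: every vertex lies in some bag; for every edge, both endpoints lie together in some bag; and for every vertex, the bags containing it form a connected subtree. Here vertex 5 appears in no bag, so the decomposition is invalid.

No — vertex 5 appears in no bag.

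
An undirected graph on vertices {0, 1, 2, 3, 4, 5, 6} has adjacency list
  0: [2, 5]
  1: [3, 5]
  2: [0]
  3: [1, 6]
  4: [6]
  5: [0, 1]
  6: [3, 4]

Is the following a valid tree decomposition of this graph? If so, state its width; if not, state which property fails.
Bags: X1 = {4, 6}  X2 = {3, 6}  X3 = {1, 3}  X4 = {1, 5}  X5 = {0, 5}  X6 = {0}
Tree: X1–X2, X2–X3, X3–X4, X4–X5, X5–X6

A tree decomposition must satisfy three properties: every vertex lies in some bag; for every edge, both endpoints lie together in some bag; and for every vertex, the bags containing it form a connected subtree. Here vertex 2 appears in no bag, so the decomposition is invalid.

No — vertex 2 appears in no bag.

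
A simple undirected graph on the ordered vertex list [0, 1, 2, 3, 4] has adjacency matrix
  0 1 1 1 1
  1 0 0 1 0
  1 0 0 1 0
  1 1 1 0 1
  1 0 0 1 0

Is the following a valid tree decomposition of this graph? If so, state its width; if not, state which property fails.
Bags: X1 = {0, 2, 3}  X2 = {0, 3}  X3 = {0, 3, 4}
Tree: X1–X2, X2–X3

A tree decomposition must satisfy three properties: every vertex lies in some bag; for every edge, both endpoints lie together in some bag; and for every vertex, the bags containing it form a connected subtree. Here vertex 1 appears in no bag, so the decomposition is invalid.

No — vertex 1 appears in no bag.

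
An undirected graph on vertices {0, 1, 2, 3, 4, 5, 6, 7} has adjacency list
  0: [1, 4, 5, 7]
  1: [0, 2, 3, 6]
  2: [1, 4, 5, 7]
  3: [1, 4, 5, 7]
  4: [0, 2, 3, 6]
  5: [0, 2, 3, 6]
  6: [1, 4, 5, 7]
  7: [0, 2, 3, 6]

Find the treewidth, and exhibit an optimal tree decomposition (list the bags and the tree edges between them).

Treewidth 4.
One optimal decomposition is:
Bags: B1 = {1, 4, 5, 6, 7}  B2 = {1, 2, 4, 5, 7}  B3 = {0, 1, 4, 5, 7}  B4 = {1, 3, 4, 5, 7}
Tree: B1–B2, B2–B3, B3–B4

Each bag holds 5 vertices, so the decomposition has width 4, which upper-bounds the treewidth. For the lower bound: the 5 vertex sets {5,6}, {2,4}, {0,1}, {7}, {3} are disjoint, each induces a connected subgraph, and every pair is joined by at least one edge of G. Contracting each set to a single vertex therefore yields K_{5} as a minor, and since treewidth is minor-monotone, tw(G) ≥ tw(K_{5}) = 4. Therefore the treewidth is 4.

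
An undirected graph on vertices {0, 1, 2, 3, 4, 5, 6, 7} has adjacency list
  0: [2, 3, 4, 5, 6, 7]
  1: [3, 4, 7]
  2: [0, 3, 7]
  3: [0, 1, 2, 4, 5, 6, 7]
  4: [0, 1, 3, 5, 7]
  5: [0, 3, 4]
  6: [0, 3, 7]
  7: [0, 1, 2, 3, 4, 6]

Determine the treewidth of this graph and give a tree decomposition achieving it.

The largest bag has 4 vertices, giving width 3; this decomposition certifies tw(G) ≤ 3. On the other hand G contains the 4-clique {0, 3, 4, 5}. A clique must lie in a single bag of any decomposition, so no decomposition can have width below 3. Combining the bounds, tw(G) = 3.

Treewidth 3.
Bags: B1 = {0, 3, 6, 7}  B2 = {0, 3, 4, 7}  B3 = {1, 3, 4, 7}  B4 = {0, 2, 3, 7}  B5 = {0, 3, 4, 5}
Tree: B1–B2, B2–B3, B2–B4, B2–B5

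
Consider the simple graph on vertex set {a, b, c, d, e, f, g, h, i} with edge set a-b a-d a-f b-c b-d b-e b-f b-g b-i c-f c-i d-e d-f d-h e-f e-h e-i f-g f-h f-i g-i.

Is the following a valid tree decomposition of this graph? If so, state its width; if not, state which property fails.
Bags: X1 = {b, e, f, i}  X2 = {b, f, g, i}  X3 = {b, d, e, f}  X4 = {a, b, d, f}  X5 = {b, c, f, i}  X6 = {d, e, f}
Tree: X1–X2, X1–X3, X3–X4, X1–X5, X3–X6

A tree decomposition must satisfy three properties: every vertex lies in some bag; for every edge, both endpoints lie together in some bag; and for every vertex, the bags containing it form a connected subtree. Here vertex h appears in no bag, so the decomposition is invalid.

No — vertex h appears in no bag.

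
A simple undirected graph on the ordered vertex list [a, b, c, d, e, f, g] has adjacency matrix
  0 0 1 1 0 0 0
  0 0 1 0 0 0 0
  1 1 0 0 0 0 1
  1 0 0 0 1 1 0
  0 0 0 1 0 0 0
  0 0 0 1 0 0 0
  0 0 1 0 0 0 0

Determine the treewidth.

A width-1 tree decomposition is:
Bags: B1 = {a, c}  B2 = {c, g}  B3 = {a, d}  B4 = {d, e}  B5 = {d, f}  B6 = {b, c}
Tree: B1–B2, B1–B3, B3–B4, B4–B5, B1–B6
Every bag has size at most 2, so the width is 2 − 1 = 1 and tw(G) ≤ 1. G has an edge, so its treewidth is at least 1. The upper and lower bounds meet at 1, so that is the treewidth.

1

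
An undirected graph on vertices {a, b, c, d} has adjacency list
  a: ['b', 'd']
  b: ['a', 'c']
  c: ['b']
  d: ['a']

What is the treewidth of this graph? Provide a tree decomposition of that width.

Treewidth 1.
One optimal decomposition is:
Bags: B1 = {a, b}  B2 = {b, c}  B3 = {a, d}
Tree: B1–B2, B1–B3

Each bag holds 2 vertices, so the decomposition has width 1, which upper-bounds the treewidth. G has an edge, so its treewidth is at least 1. Hence tw(G) = 1 exactly.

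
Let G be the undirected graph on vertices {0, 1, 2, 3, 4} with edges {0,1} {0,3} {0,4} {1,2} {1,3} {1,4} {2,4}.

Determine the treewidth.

A width-2 tree decomposition is:
Bags: B1 = {1, 2, 4}  B2 = {0, 1, 4}  B3 = {0, 1, 3}
Tree: B1–B2, B2–B3
The largest bag has 3 vertices, giving width 2; this decomposition certifies tw(G) ≤ 2. On the other hand G contains the 3-clique {0, 1, 3}. A clique must lie in a single bag of any decomposition, so no decomposition can have width below 2. Combining the bounds, tw(G) = 2.

2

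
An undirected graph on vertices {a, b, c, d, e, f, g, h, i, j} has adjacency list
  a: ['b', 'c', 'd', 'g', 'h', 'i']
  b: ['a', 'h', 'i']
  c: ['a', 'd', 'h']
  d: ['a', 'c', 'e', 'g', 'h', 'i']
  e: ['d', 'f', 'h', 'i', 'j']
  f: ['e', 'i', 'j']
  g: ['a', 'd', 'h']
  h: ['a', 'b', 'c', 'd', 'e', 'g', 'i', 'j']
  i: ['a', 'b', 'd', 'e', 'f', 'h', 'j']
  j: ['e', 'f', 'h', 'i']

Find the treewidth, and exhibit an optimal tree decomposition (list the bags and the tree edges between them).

Treewidth 3.
Bags: B1 = {d, e, h, i}  B2 = {a, d, h, i}  B3 = {a, b, h, i}  B4 = {e, h, i, j}  B5 = {a, c, d, h}  B6 = {e, f, i, j}  B7 = {a, d, g, h}
Tree: B1–B2, B2–B3, B1–B4, B2–B5, B4–B6, B2–B7

The largest bag has 4 vertices, giving width 3; this decomposition certifies tw(G) ≤ 3. For the lower bound, the 4 vertices {d, e, h, i} are pairwise adjacent, and any tree decomposition puts a clique entirely inside one bag — forcing width ≥ 3. Combining the bounds, tw(G) = 3.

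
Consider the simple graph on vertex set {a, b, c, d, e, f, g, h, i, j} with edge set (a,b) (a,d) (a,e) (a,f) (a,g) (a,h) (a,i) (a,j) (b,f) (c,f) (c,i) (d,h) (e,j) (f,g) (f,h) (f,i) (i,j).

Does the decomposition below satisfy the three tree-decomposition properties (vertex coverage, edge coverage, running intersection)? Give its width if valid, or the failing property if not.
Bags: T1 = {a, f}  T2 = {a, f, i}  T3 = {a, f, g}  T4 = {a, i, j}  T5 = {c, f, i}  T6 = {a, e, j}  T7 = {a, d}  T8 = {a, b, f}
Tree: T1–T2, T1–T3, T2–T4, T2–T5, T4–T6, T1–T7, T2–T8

No — vertex h appears in no bag.

A tree decomposition must satisfy three properties: every vertex lies in some bag; for every edge, both endpoints lie together in some bag; and for every vertex, the bags containing it form a connected subtree. Here vertex h appears in no bag, so the decomposition is invalid.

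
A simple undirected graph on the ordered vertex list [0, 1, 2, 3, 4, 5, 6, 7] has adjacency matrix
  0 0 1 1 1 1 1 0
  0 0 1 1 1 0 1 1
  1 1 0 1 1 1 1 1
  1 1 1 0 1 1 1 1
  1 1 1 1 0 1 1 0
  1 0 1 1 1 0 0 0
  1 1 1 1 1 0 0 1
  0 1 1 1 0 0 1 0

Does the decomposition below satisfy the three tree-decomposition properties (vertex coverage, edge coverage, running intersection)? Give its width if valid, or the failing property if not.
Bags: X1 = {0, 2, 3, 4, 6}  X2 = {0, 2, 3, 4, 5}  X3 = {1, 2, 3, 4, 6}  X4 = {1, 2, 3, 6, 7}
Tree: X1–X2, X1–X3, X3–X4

Checking the three conditions: (i) the bags cover all of {0, 1, 2, 3, 4, 5, 6, 7}; (ii) for each edge, some bag contains both endpoints; (iii) the bags containing any fixed vertex form a subtree. All hold, so the decomposition is valid with width 5 − 1 = 4.

Yes; width 4.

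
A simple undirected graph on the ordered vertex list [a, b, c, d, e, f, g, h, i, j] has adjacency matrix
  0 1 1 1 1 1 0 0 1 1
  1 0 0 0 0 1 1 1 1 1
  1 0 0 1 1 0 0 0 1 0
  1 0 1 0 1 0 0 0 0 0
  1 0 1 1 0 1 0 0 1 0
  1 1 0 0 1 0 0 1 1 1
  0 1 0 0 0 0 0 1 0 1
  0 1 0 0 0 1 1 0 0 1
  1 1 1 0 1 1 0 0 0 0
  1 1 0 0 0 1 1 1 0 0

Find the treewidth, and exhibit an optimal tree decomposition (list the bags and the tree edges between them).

Every bag has size at most 4, so the width is 4 − 1 = 3 and tw(G) ≤ 3. On the other hand G contains the 4-clique {b, g, h, j}. A clique must lie in a single bag of any decomposition, so no decomposition can have width below 3. The upper and lower bounds meet at 3, so that is the treewidth.

Treewidth 3.
Bags: B1 = {b, f, h, j}  B2 = {a, b, f, j}  B3 = {a, b, f, i}  B4 = {a, e, f, i}  B5 = {a, c, e, i}  B6 = {b, g, h, j}  B7 = {a, c, d, e}
Tree: B1–B2, B2–B3, B3–B4, B4–B5, B1–B6, B5–B7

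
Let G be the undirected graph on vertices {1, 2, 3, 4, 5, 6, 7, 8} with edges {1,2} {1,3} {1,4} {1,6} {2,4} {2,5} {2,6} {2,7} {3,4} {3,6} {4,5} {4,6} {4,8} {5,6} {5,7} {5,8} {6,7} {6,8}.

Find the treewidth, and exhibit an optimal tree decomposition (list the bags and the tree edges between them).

Every bag has size at most 4, so the width is 4 − 1 = 3 and tw(G) ≤ 3. For the lower bound, the 4 vertices {4, 5, 6, 8} are pairwise adjacent, and any tree decomposition puts a clique entirely inside one bag — forcing width ≥ 3. Combining the bounds, tw(G) = 3.

Treewidth 3.
One optimal decomposition is:
Bags: B1 = {2, 5, 6, 7}  B2 = {2, 4, 5, 6}  B3 = {1, 2, 4, 6}  B4 = {4, 5, 6, 8}  B5 = {1, 3, 4, 6}
Tree: B1–B2, B2–B3, B2–B4, B3–B5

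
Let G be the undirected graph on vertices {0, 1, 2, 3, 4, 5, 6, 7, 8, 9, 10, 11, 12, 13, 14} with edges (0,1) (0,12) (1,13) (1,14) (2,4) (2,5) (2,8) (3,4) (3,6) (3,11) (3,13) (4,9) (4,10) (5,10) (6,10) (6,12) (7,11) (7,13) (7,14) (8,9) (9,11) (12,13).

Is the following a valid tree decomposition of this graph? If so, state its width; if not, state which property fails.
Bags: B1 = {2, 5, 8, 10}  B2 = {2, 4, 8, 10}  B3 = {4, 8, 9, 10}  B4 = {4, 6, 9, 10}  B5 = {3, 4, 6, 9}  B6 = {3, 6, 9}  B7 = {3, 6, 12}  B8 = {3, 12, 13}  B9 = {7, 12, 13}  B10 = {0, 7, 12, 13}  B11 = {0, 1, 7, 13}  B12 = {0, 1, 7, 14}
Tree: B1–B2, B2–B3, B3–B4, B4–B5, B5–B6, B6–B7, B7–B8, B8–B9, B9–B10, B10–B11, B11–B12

No — vertex 11 appears in no bag.

A tree decomposition must satisfy three properties: every vertex lies in some bag; for every edge, both endpoints lie together in some bag; and for every vertex, the bags containing it form a connected subtree. Here vertex 11 appears in no bag, so the decomposition is invalid.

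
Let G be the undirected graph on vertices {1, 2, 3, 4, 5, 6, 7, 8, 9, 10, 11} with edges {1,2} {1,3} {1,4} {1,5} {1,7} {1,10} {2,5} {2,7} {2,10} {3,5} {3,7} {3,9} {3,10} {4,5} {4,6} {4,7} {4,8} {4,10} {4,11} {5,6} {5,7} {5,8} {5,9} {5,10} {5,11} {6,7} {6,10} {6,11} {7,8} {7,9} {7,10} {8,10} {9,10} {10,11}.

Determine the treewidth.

A width-4 tree decomposition is:
Bags: B1 = {1, 4, 5, 7, 10}  B2 = {4, 5, 6, 7, 10}  B3 = {1, 3, 5, 7, 10}  B4 = {1, 2, 5, 7, 10}  B5 = {4, 5, 6, 10, 11}  B6 = {4, 5, 7, 8, 10}  B7 = {3, 5, 7, 9, 10}
Tree: B1–B2, B1–B3, B1–B4, B2–B5, B2–B6, B3–B7
Every bag has size at most 5, so the width is 5 − 1 = 4 and tw(G) ≤ 4. Conversely, {4, 5, 6, 10, 11} is a clique of size 5, and the vertices of any clique must share a bag in every tree decomposition; so some bag has ≥ 5 vertices and tw(G) ≥ 4. The upper and lower bounds meet at 4, so that is the treewidth.

4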